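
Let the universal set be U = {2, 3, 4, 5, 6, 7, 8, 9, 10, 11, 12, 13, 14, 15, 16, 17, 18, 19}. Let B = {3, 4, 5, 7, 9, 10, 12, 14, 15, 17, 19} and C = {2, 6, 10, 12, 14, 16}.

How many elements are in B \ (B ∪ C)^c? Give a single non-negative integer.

B ∪ C = {2, 3, 4, 5, 6, 7, 9, 10, 12, 14, 15, 16, 17, 19}
(B ∪ C)^c = {8, 11, 13, 18}
B \ (B ∪ C)^c = {3, 4, 5, 7, 9, 10, 12, 14, 15, 17, 19}
|B \ (B ∪ C)^c| = 11

11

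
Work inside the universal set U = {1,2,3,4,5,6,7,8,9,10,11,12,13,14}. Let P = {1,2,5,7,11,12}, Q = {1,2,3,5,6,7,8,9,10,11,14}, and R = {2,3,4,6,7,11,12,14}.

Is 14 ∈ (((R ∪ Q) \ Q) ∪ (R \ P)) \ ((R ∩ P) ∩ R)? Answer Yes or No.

Yes

14 ∈ R and 14 ∈ Q, so 14 ∈ R ∪ Q
14 ∈ (R ∪ Q) and 14 ∈ Q, so 14 ∉ (R ∪ Q) \ Q
14 ∈ R and 14 ∉ P, so 14 ∈ R \ P
14 ∉ ((R ∪ Q) \ Q) and 14 ∈ (R \ P), so 14 ∈ ((R ∪ Q) \ Q) ∪ (R \ P)
14 ∈ R and 14 ∉ P, so 14 ∉ R ∩ P
14 ∉ (R ∩ P) and 14 ∈ R, so 14 ∉ (R ∩ P) ∩ R
14 ∈ (((R ∪ Q) \ Q) ∪ (R \ P)) and 14 ∉ ((R ∩ P) ∩ R), so 14 ∈ (((R ∪ Q) \ Q) ∪ (R \ P)) \ ((R ∩ P) ∩ R)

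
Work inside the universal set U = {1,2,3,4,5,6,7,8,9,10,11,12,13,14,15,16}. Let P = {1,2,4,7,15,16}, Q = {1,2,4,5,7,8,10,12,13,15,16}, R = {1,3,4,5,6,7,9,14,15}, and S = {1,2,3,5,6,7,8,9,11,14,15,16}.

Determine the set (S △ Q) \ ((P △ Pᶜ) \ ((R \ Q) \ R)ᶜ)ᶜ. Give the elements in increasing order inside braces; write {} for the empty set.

{}

S △ Q = {3,4,6,9,10,11,12,13,14}
Pᶜ = {3,5,6,8,9,10,11,12,13,14}
P △ Pᶜ = {1,2,3,4,5,6,7,8,9,10,11,12,13,14,15,16}
R \ Q = {3,6,9,14}
(R \ Q) \ R = {}
((R \ Q) \ R)ᶜ = {1,2,3,4,5,6,7,8,9,10,11,12,13,14,15,16}
(P △ Pᶜ) \ ((R \ Q) \ R)ᶜ = {}
((P △ Pᶜ) \ ((R \ Q) \ R)ᶜ)ᶜ = {1,2,3,4,5,6,7,8,9,10,11,12,13,14,15,16}
(S △ Q) \ ((P △ Pᶜ) \ ((R \ Q) \ R)ᶜ)ᶜ = {}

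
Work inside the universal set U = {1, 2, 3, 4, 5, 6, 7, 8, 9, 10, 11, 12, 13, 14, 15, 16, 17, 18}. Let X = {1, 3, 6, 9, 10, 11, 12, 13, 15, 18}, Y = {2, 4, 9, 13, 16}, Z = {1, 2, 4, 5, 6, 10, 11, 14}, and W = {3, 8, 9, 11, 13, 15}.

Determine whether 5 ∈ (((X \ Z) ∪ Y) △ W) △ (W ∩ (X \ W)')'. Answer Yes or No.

5 ∉ X and 5 ∈ Z, so 5 ∉ X \ Z
5 ∉ (X \ Z) and 5 ∉ Y, so 5 ∉ (X \ Z) ∪ Y
5 ∉ ((X \ Z) ∪ Y) and 5 ∉ W, so 5 ∉ ((X \ Z) ∪ Y) △ W
5 ∉ X and 5 ∉ W, so 5 ∉ X \ W
5 ∈ (X \ W)' since 5 ∉ (X \ W)
5 ∉ W and 5 ∈ (X \ W)', so 5 ∉ W ∩ (X \ W)'
5 ∈ (W ∩ (X \ W)')' since 5 ∉ (W ∩ (X \ W)')
5 ∉ (((X \ Z) ∪ Y) △ W) and 5 ∈ (W ∩ (X \ W)')', so 5 ∈ (((X \ Z) ∪ Y) △ W) △ (W ∩ (X \ W)')'

Yes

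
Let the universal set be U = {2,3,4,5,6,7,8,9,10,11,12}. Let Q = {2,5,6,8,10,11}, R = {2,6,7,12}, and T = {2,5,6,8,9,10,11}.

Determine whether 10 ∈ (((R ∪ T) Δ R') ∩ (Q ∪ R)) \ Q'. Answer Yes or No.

10 ∉ R and 10 ∈ T, so 10 ∈ R ∪ T
10 ∉ R, so 10 ∈ R'
10 ∈ (R ∪ T) and 10 ∈ R', so 10 ∉ (R ∪ T) Δ R'
10 ∈ Q and 10 ∉ R, so 10 ∈ Q ∪ R
10 ∉ ((R ∪ T) Δ R') and 10 ∈ (Q ∪ R), so 10 ∉ ((R ∪ T) Δ R') ∩ (Q ∪ R)
10 ∈ Q, so 10 ∉ Q'
10 ∉ (((R ∪ T) Δ R') ∩ (Q ∪ R)) and 10 ∉ Q', so 10 ∉ (((R ∪ T) Δ R') ∩ (Q ∪ R)) \ Q'

No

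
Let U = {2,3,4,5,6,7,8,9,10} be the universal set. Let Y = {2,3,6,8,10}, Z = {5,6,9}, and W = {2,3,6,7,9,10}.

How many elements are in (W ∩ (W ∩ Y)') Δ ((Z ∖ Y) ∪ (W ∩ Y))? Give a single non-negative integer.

6

W ∩ Y = {2,3,6,10}
(W ∩ Y)' = {4,5,7,8,9}
W ∩ (W ∩ Y)' = {7,9}
Z ∖ Y = {5,9}
(Z ∖ Y) ∪ (W ∩ Y) = {2,3,5,6,9,10}
(W ∩ (W ∩ Y)') Δ ((Z ∖ Y) ∪ (W ∩ Y)) = {2,3,5,6,7,10}
|(W ∩ (W ∩ Y)') Δ ((Z ∖ Y) ∪ (W ∩ Y))| = 6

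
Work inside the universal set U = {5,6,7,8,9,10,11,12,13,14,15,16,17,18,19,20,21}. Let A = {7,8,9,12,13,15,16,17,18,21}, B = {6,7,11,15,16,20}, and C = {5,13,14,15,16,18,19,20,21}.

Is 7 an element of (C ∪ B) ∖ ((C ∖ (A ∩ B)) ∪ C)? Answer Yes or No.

Yes

7 ∉ C and 7 ∈ B, so 7 ∈ C ∪ B
7 ∈ A and 7 ∈ B, so 7 ∈ A ∩ B
7 ∉ C and 7 ∈ (A ∩ B), so 7 ∉ C ∖ (A ∩ B)
7 ∉ (C ∖ (A ∩ B)) and 7 ∉ C, so 7 ∉ (C ∖ (A ∩ B)) ∪ C
7 ∈ (C ∪ B) and 7 ∉ ((C ∖ (A ∩ B)) ∪ C), so 7 ∈ (C ∪ B) ∖ ((C ∖ (A ∩ B)) ∪ C)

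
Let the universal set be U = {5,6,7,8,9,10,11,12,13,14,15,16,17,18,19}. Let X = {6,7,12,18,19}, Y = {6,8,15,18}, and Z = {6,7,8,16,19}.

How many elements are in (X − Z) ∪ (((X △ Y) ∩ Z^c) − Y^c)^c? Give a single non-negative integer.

14

X − Z = {12,18}
X △ Y = {7,8,12,15,19}
Z^c = {5,9,10,11,12,13,14,15,17,18}
(X △ Y) ∩ Z^c = {12,15}
Y^c = {5,7,9,10,11,12,13,14,16,17,19}
((X △ Y) ∩ Z^c) − Y^c = {15}
(((X △ Y) ∩ Z^c) − Y^c)^c = {5,6,7,8,9,10,11,12,13,14,16,17,18,19}
(X − Z) ∪ (((X △ Y) ∩ Z^c) − Y^c)^c = {5,6,7,8,9,10,11,12,13,14,16,17,18,19}
|(X − Z) ∪ (((X △ Y) ∩ Z^c) − Y^c)^c| = 14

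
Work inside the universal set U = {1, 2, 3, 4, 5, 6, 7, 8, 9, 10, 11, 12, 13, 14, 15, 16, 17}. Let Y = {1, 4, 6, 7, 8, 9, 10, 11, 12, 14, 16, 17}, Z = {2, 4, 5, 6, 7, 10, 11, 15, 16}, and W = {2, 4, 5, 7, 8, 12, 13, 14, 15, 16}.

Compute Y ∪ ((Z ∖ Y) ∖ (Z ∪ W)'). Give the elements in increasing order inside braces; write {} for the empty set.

Z ∖ Y = {2, 5, 15}
Z ∪ W = {2, 4, 5, 6, 7, 8, 10, 11, 12, 13, 14, 15, 16}
(Z ∪ W)' = {1, 3, 9, 17}
(Z ∖ Y) ∖ (Z ∪ W)' = {2, 5, 15}
Y ∪ ((Z ∖ Y) ∖ (Z ∪ W)') = {1, 2, 4, 5, 6, 7, 8, 9, 10, 11, 12, 14, 15, 16, 17}

{1, 2, 4, 5, 6, 7, 8, 9, 10, 11, 12, 14, 15, 16, 17}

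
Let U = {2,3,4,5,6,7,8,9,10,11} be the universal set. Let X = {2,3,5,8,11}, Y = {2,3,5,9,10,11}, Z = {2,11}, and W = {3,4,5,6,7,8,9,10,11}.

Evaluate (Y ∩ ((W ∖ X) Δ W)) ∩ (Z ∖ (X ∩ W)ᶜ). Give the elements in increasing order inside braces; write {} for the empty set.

{11}

W ∖ X = {4,6,7,9,10}
(W ∖ X) Δ W = {3,5,8,11}
Y ∩ ((W ∖ X) Δ W) = {3,5,11}
X ∩ W = {3,5,8,11}
(X ∩ W)ᶜ = {2,4,6,7,9,10}
Z ∖ (X ∩ W)ᶜ = {11}
(Y ∩ ((W ∖ X) Δ W)) ∩ (Z ∖ (X ∩ W)ᶜ) = {11}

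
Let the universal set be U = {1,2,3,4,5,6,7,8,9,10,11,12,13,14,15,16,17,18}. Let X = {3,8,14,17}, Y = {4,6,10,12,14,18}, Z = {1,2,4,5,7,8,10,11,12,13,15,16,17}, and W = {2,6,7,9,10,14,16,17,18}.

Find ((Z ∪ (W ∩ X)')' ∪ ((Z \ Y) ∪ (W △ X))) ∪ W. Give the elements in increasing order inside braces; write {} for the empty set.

W ∩ X = {14,17}
(W ∩ X)' = {1,2,3,4,5,6,7,8,9,10,11,12,13,15,16,18}
Z ∪ (W ∩ X)' = {1,2,3,4,5,6,7,8,9,10,11,12,13,15,16,17,18}
(Z ∪ (W ∩ X)')' = {14}
Z \ Y = {1,2,5,7,8,11,13,15,16,17}
W △ X = {2,3,6,7,8,9,10,16,18}
(Z \ Y) ∪ (W △ X) = {1,2,3,5,6,7,8,9,10,11,13,15,16,17,18}
(Z ∪ (W ∩ X)')' ∪ ((Z \ Y) ∪ (W △ X)) = {1,2,3,5,6,7,8,9,10,11,13,14,15,16,17,18}
((Z ∪ (W ∩ X)')' ∪ ((Z \ Y) ∪ (W △ X))) ∪ W = {1,2,3,5,6,7,8,9,10,11,13,14,15,16,17,18}

{1,2,3,5,6,7,8,9,10,11,13,14,15,16,17,18}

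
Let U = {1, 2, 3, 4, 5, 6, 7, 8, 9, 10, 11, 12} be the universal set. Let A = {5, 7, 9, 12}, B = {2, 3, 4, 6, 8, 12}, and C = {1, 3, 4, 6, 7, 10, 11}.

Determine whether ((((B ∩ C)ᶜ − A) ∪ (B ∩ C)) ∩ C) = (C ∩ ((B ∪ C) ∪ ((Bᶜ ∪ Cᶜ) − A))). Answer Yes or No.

No

B ∩ C = {3, 4, 6}
(B ∩ C)ᶜ = {1, 2, 5, 7, 8, 9, 10, 11, 12}
(B ∩ C)ᶜ − A = {1, 2, 8, 10, 11}
((B ∩ C)ᶜ − A) ∪ (B ∩ C) = {1, 2, 3, 4, 6, 8, 10, 11}
(((B ∩ C)ᶜ − A) ∪ (B ∩ C)) ∩ C = {1, 3, 4, 6, 10, 11}
B ∪ C = {1, 2, 3, 4, 6, 7, 8, 10, 11, 12}
Bᶜ = {1, 5, 7, 9, 10, 11}
Cᶜ = {2, 5, 8, 9, 12}
Bᶜ ∪ Cᶜ = {1, 2, 5, 7, 8, 9, 10, 11, 12}
(Bᶜ ∪ Cᶜ) − A = {1, 2, 8, 10, 11}
(B ∪ C) ∪ ((Bᶜ ∪ Cᶜ) − A) = {1, 2, 3, 4, 6, 7, 8, 10, 11, 12}
C ∩ ((B ∪ C) ∪ ((Bᶜ ∪ Cᶜ) − A)) = {1, 3, 4, 6, 7, 10, 11}
7 ∈ C ∩ ((B ∪ C) ∪ ((Bᶜ ∪ Cᶜ) − A)) but 7 ∉ (((B ∩ C)ᶜ − A) ∪ (B ∩ C)) ∩ C, so they differ.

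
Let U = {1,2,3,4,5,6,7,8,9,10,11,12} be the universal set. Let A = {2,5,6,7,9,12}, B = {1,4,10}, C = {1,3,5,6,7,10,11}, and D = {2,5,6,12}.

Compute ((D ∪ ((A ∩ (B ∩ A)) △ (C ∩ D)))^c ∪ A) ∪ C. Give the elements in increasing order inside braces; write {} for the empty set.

B ∩ A = {}
A ∩ (B ∩ A) = {}
C ∩ D = {5,6}
(A ∩ (B ∩ A)) △ (C ∩ D) = {5,6}
D ∪ ((A ∩ (B ∩ A)) △ (C ∩ D)) = {2,5,6,12}
(D ∪ ((A ∩ (B ∩ A)) △ (C ∩ D)))^c = {1,3,4,7,8,9,10,11}
(D ∪ ((A ∩ (B ∩ A)) △ (C ∩ D)))^c ∪ A = {1,2,3,4,5,6,7,8,9,10,11,12}
((D ∪ ((A ∩ (B ∩ A)) △ (C ∩ D)))^c ∪ A) ∪ C = {1,2,3,4,5,6,7,8,9,10,11,12}

{1,2,3,4,5,6,7,8,9,10,11,12}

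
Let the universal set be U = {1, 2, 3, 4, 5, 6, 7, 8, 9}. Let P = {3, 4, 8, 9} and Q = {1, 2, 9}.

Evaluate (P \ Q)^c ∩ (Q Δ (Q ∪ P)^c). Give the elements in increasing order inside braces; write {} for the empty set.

{1, 2, 5, 6, 7, 9}

P \ Q = {3, 4, 8}
(P \ Q)^c = {1, 2, 5, 6, 7, 9}
Q ∪ P = {1, 2, 3, 4, 8, 9}
(Q ∪ P)^c = {5, 6, 7}
Q Δ (Q ∪ P)^c = {1, 2, 5, 6, 7, 9}
(P \ Q)^c ∩ (Q Δ (Q ∪ P)^c) = {1, 2, 5, 6, 7, 9}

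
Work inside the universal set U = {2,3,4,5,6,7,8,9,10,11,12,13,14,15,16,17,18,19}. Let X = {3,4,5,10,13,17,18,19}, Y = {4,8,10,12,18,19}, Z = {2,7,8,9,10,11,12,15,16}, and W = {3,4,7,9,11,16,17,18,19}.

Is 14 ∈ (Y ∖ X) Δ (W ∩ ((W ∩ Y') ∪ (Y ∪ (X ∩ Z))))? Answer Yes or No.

14 ∉ Y and 14 ∉ X, so 14 ∉ Y ∖ X
14 ∉ Y, so 14 ∈ Y'
14 ∉ W and 14 ∈ Y', so 14 ∉ W ∩ Y'
14 ∉ X and 14 ∉ Z, so 14 ∉ X ∩ Z
14 ∉ Y and 14 ∉ (X ∩ Z), so 14 ∉ Y ∪ (X ∩ Z)
14 ∉ (W ∩ Y') and 14 ∉ (Y ∪ (X ∩ Z)), so 14 ∉ (W ∩ Y') ∪ (Y ∪ (X ∩ Z))
14 ∉ W and 14 ∉ ((W ∩ Y') ∪ (Y ∪ (X ∩ Z))), so 14 ∉ W ∩ ((W ∩ Y') ∪ (Y ∪ (X ∩ Z)))
14 ∉ (Y ∖ X) and 14 ∉ (W ∩ ((W ∩ Y') ∪ (Y ∪ (X ∩ Z)))), so 14 ∉ (Y ∖ X) Δ (W ∩ ((W ∩ Y') ∪ (Y ∪ (X ∩ Z))))

No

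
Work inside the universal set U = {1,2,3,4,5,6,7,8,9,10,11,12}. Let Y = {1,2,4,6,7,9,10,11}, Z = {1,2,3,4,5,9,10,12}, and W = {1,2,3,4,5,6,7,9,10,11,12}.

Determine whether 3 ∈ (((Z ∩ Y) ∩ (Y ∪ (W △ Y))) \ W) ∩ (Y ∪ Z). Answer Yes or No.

No

3 ∈ Z and 3 ∉ Y, so 3 ∉ Z ∩ Y
3 ∈ W and 3 ∉ Y, so 3 ∈ W △ Y
3 ∉ Y and 3 ∈ (W △ Y), so 3 ∈ Y ∪ (W △ Y)
3 ∉ (Z ∩ Y) and 3 ∈ (Y ∪ (W △ Y)), so 3 ∉ (Z ∩ Y) ∩ (Y ∪ (W △ Y))
3 ∉ ((Z ∩ Y) ∩ (Y ∪ (W △ Y))) and 3 ∈ W, so 3 ∉ ((Z ∩ Y) ∩ (Y ∪ (W △ Y))) \ W
3 ∉ Y and 3 ∈ Z, so 3 ∈ Y ∪ Z
3 ∉ (((Z ∩ Y) ∩ (Y ∪ (W △ Y))) \ W) and 3 ∈ (Y ∪ Z), so 3 ∉ (((Z ∩ Y) ∩ (Y ∪ (W △ Y))) \ W) ∩ (Y ∪ Z)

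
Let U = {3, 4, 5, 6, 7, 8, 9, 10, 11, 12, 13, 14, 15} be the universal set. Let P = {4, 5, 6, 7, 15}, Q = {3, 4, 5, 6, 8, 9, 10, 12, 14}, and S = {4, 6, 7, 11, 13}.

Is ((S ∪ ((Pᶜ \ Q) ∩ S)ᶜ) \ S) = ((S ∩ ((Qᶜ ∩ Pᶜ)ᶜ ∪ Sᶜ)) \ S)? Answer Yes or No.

Pᶜ = {3, 8, 9, 10, 11, 12, 13, 14}
Pᶜ \ Q = {11, 13}
(Pᶜ \ Q) ∩ S = {11, 13}
((Pᶜ \ Q) ∩ S)ᶜ = {3, 4, 5, 6, 7, 8, 9, 10, 12, 14, 15}
S ∪ ((Pᶜ \ Q) ∩ S)ᶜ = {3, 4, 5, 6, 7, 8, 9, 10, 11, 12, 13, 14, 15}
(S ∪ ((Pᶜ \ Q) ∩ S)ᶜ) \ S = {3, 5, 8, 9, 10, 12, 14, 15}
Qᶜ = {7, 11, 13, 15}
Qᶜ ∩ Pᶜ = {11, 13}
(Qᶜ ∩ Pᶜ)ᶜ = {3, 4, 5, 6, 7, 8, 9, 10, 12, 14, 15}
Sᶜ = {3, 5, 8, 9, 10, 12, 14, 15}
(Qᶜ ∩ Pᶜ)ᶜ ∪ Sᶜ = {3, 4, 5, 6, 7, 8, 9, 10, 12, 14, 15}
S ∩ ((Qᶜ ∩ Pᶜ)ᶜ ∪ Sᶜ) = {4, 6, 7}
(S ∩ ((Qᶜ ∩ Pᶜ)ᶜ ∪ Sᶜ)) \ S = {}
3 ∈ (S ∪ ((Pᶜ \ Q) ∩ S)ᶜ) \ S but 3 ∉ (S ∩ ((Qᶜ ∩ Pᶜ)ᶜ ∪ Sᶜ)) \ S, so they differ.

No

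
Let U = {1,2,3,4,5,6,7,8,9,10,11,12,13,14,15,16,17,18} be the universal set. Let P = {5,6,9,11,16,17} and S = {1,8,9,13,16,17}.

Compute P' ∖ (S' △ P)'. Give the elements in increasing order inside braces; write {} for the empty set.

{2,3,4,7,10,12,14,15,18}

P' = {1,2,3,4,7,8,10,12,13,14,15,18}
S' = {2,3,4,5,6,7,10,11,12,14,15,18}
S' △ P = {2,3,4,7,9,10,12,14,15,16,17,18}
(S' △ P)' = {1,5,6,8,11,13}
P' ∖ (S' △ P)' = {2,3,4,7,10,12,14,15,18}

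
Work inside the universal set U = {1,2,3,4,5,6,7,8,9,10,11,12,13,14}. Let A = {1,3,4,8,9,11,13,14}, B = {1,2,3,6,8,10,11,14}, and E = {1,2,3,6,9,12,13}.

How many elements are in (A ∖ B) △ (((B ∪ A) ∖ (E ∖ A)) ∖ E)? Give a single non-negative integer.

6

A ∖ B = {4,9,13}
B ∪ A = {1,2,3,4,6,8,9,10,11,13,14}
E ∖ A = {2,6,12}
(B ∪ A) ∖ (E ∖ A) = {1,3,4,8,9,10,11,13,14}
((B ∪ A) ∖ (E ∖ A)) ∖ E = {4,8,10,11,14}
(A ∖ B) △ (((B ∪ A) ∖ (E ∖ A)) ∖ E) = {8,9,10,11,13,14}
|(A ∖ B) △ (((B ∪ A) ∖ (E ∖ A)) ∖ E)| = 6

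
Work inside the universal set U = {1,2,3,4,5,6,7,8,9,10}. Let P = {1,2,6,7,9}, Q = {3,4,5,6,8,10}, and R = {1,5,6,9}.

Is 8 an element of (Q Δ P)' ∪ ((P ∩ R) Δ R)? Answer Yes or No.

No

8 ∈ Q and 8 ∉ P, so 8 ∈ Q Δ P
8 ∉ (Q Δ P)' since 8 ∈ (Q Δ P)
8 ∉ P and 8 ∉ R, so 8 ∉ P ∩ R
8 ∉ (P ∩ R) and 8 ∉ R, so 8 ∉ (P ∩ R) Δ R
8 ∉ (Q Δ P)' and 8 ∉ ((P ∩ R) Δ R), so 8 ∉ (Q Δ P)' ∪ ((P ∩ R) Δ R)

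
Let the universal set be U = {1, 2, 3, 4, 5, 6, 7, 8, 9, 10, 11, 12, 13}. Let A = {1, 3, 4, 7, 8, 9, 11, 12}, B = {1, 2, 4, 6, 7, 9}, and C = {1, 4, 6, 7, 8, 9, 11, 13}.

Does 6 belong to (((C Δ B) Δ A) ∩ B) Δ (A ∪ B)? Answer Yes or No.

6 ∈ C and 6 ∈ B, so 6 ∉ C Δ B
6 ∉ (C Δ B) and 6 ∉ A, so 6 ∉ (C Δ B) Δ A
6 ∉ ((C Δ B) Δ A) and 6 ∈ B, so 6 ∉ ((C Δ B) Δ A) ∩ B
6 ∉ A and 6 ∈ B, so 6 ∈ A ∪ B
6 ∉ (((C Δ B) Δ A) ∩ B) and 6 ∈ (A ∪ B), so 6 ∈ (((C Δ B) Δ A) ∩ B) Δ (A ∪ B)

Yes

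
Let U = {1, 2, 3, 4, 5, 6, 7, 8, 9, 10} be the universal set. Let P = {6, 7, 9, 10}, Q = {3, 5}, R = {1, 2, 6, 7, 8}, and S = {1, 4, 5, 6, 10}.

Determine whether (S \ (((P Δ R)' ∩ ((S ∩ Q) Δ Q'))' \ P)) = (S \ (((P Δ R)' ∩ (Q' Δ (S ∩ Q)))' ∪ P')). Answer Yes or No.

No

P Δ R = {1, 2, 8, 9, 10}
(P Δ R)' = {3, 4, 5, 6, 7}
S ∩ Q = {5}
Q' = {1, 2, 4, 6, 7, 8, 9, 10}
(S ∩ Q) Δ Q' = {1, 2, 4, 5, 6, 7, 8, 9, 10}
(P Δ R)' ∩ ((S ∩ Q) Δ Q') = {4, 5, 6, 7}
((P Δ R)' ∩ ((S ∩ Q) Δ Q'))' = {1, 2, 3, 8, 9, 10}
((P Δ R)' ∩ ((S ∩ Q) Δ Q'))' \ P = {1, 2, 3, 8}
S \ (((P Δ R)' ∩ ((S ∩ Q) Δ Q'))' \ P) = {4, 5, 6, 10}
Q' Δ (S ∩ Q) = {1, 2, 4, 5, 6, 7, 8, 9, 10}
(P Δ R)' ∩ (Q' Δ (S ∩ Q)) = {4, 5, 6, 7}
((P Δ R)' ∩ (Q' Δ (S ∩ Q)))' = {1, 2, 3, 8, 9, 10}
P' = {1, 2, 3, 4, 5, 8}
((P Δ R)' ∩ (Q' Δ (S ∩ Q)))' ∪ P' = {1, 2, 3, 4, 5, 8, 9, 10}
S \ (((P Δ R)' ∩ (Q' Δ (S ∩ Q)))' ∪ P') = {6}
4 ∈ S \ (((P Δ R)' ∩ ((S ∩ Q) Δ Q'))' \ P) but 4 ∉ S \ (((P Δ R)' ∩ (Q' Δ (S ∩ Q)))' ∪ P'), so they differ.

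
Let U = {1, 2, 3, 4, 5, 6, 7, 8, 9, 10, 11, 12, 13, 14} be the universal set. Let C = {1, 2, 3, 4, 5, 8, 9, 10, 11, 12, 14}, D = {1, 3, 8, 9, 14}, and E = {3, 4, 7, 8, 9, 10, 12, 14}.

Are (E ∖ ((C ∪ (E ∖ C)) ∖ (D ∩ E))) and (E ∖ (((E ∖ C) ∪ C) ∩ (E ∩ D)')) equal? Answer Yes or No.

E ∖ C = {7}
C ∪ (E ∖ C) = {1, 2, 3, 4, 5, 7, 8, 9, 10, 11, 12, 14}
D ∩ E = {3, 8, 9, 14}
(C ∪ (E ∖ C)) ∖ (D ∩ E) = {1, 2, 4, 5, 7, 10, 11, 12}
E ∖ ((C ∪ (E ∖ C)) ∖ (D ∩ E)) = {3, 8, 9, 14}
(E ∖ C) ∪ C = {1, 2, 3, 4, 5, 7, 8, 9, 10, 11, 12, 14}
E ∩ D = {3, 8, 9, 14}
(E ∩ D)' = {1, 2, 4, 5, 6, 7, 10, 11, 12, 13}
((E ∖ C) ∪ C) ∩ (E ∩ D)' = {1, 2, 4, 5, 7, 10, 11, 12}
E ∖ (((E ∖ C) ∪ C) ∩ (E ∩ D)') = {3, 8, 9, 14}
Both equal {3, 8, 9, 14}, so E ∖ ((C ∪ (E ∖ C)) ∖ (D ∩ E)) = E ∖ (((E ∖ C) ∪ C) ∩ (E ∩ D)').

Yes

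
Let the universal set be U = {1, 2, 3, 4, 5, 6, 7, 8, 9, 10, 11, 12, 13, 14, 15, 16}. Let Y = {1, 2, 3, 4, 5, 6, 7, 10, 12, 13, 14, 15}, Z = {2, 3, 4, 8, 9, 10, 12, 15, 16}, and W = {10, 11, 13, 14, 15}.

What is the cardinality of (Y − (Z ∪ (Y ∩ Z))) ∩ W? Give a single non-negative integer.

Y ∩ Z = {2, 3, 4, 10, 12, 15}
Z ∪ (Y ∩ Z) = {2, 3, 4, 8, 9, 10, 12, 15, 16}
Y − (Z ∪ (Y ∩ Z)) = {1, 5, 6, 7, 13, 14}
(Y − (Z ∪ (Y ∩ Z))) ∩ W = {13, 14}
|(Y − (Z ∪ (Y ∩ Z))) ∩ W| = 2

2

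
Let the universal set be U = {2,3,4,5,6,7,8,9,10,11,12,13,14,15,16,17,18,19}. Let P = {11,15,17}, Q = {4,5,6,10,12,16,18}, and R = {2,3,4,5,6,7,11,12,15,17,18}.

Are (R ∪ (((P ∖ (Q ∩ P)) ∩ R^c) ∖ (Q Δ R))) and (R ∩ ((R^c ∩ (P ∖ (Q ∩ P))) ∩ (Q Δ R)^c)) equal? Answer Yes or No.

No

Q ∩ P = {}
P ∖ (Q ∩ P) = {11,15,17}
R^c = {8,9,10,13,14,16,19}
(P ∖ (Q ∩ P)) ∩ R^c = {}
Q Δ R = {2,3,7,10,11,15,16,17}
((P ∖ (Q ∩ P)) ∩ R^c) ∖ (Q Δ R) = {}
R ∪ (((P ∖ (Q ∩ P)) ∩ R^c) ∖ (Q Δ R)) = {2,3,4,5,6,7,11,12,15,17,18}
R^c ∩ (P ∖ (Q ∩ P)) = {}
(Q Δ R)^c = {4,5,6,8,9,12,13,14,18,19}
(R^c ∩ (P ∖ (Q ∩ P))) ∩ (Q Δ R)^c = {}
R ∩ ((R^c ∩ (P ∖ (Q ∩ P))) ∩ (Q Δ R)^c) = {}
2 ∈ R ∪ (((P ∖ (Q ∩ P)) ∩ R^c) ∖ (Q Δ R)) but 2 ∉ R ∩ ((R^c ∩ (P ∖ (Q ∩ P))) ∩ (Q Δ R)^c), so they differ.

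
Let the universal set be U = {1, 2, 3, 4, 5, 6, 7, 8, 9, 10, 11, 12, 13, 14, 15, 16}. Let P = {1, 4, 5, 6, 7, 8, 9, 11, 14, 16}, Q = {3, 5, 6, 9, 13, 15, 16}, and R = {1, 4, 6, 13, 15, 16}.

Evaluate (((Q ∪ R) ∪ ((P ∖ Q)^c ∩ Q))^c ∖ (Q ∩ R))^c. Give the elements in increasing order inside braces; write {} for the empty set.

Q ∪ R = {1, 3, 4, 5, 6, 9, 13, 15, 16}
P ∖ Q = {1, 4, 7, 8, 11, 14}
(P ∖ Q)^c = {2, 3, 5, 6, 9, 10, 12, 13, 15, 16}
(P ∖ Q)^c ∩ Q = {3, 5, 6, 9, 13, 15, 16}
(Q ∪ R) ∪ ((P ∖ Q)^c ∩ Q) = {1, 3, 4, 5, 6, 9, 13, 15, 16}
((Q ∪ R) ∪ ((P ∖ Q)^c ∩ Q))^c = {2, 7, 8, 10, 11, 12, 14}
Q ∩ R = {6, 13, 15, 16}
((Q ∪ R) ∪ ((P ∖ Q)^c ∩ Q))^c ∖ (Q ∩ R) = {2, 7, 8, 10, 11, 12, 14}
(((Q ∪ R) ∪ ((P ∖ Q)^c ∩ Q))^c ∖ (Q ∩ R))^c = {1, 3, 4, 5, 6, 9, 13, 15, 16}

{1, 3, 4, 5, 6, 9, 13, 15, 16}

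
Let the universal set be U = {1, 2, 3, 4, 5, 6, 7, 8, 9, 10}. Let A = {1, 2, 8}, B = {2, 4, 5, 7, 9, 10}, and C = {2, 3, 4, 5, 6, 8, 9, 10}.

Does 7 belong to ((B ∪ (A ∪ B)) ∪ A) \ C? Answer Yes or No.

Yes

7 ∉ A and 7 ∈ B, so 7 ∈ A ∪ B
7 ∈ B and 7 ∈ (A ∪ B), so 7 ∈ B ∪ (A ∪ B)
7 ∈ (B ∪ (A ∪ B)) and 7 ∉ A, so 7 ∈ (B ∪ (A ∪ B)) ∪ A
7 ∈ ((B ∪ (A ∪ B)) ∪ A) and 7 ∉ C, so 7 ∈ ((B ∪ (A ∪ B)) ∪ A) \ C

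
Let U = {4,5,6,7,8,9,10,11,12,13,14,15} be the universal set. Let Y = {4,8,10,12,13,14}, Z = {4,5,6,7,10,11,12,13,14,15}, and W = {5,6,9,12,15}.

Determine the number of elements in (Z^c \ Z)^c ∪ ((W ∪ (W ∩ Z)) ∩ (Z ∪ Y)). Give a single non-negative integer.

10

Z^c = {8,9}
Z^c \ Z = {8,9}
(Z^c \ Z)^c = {4,5,6,7,10,11,12,13,14,15}
W ∩ Z = {5,6,12,15}
W ∪ (W ∩ Z) = {5,6,9,12,15}
Z ∪ Y = {4,5,6,7,8,10,11,12,13,14,15}
(W ∪ (W ∩ Z)) ∩ (Z ∪ Y) = {5,6,12,15}
(Z^c \ Z)^c ∪ ((W ∪ (W ∩ Z)) ∩ (Z ∪ Y)) = {4,5,6,7,10,11,12,13,14,15}
|(Z^c \ Z)^c ∪ ((W ∪ (W ∩ Z)) ∩ (Z ∪ Y))| = 10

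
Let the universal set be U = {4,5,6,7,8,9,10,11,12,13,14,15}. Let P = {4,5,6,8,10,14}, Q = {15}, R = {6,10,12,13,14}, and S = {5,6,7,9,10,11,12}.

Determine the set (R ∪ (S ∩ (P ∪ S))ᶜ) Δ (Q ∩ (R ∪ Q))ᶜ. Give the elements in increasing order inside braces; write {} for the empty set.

{5,7,9,11,15}

P ∪ S = {4,5,6,7,8,9,10,11,12,14}
S ∩ (P ∪ S) = {5,6,7,9,10,11,12}
(S ∩ (P ∪ S))ᶜ = {4,8,13,14,15}
R ∪ (S ∩ (P ∪ S))ᶜ = {4,6,8,10,12,13,14,15}
R ∪ Q = {6,10,12,13,14,15}
Q ∩ (R ∪ Q) = {15}
(Q ∩ (R ∪ Q))ᶜ = {4,5,6,7,8,9,10,11,12,13,14}
(R ∪ (S ∩ (P ∪ S))ᶜ) Δ (Q ∩ (R ∪ Q))ᶜ = {5,7,9,11,15}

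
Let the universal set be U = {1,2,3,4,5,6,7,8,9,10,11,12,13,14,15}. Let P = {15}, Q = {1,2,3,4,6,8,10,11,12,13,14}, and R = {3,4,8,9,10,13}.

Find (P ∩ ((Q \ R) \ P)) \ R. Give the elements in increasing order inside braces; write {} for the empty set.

Q \ R = {1,2,6,11,12,14}
(Q \ R) \ P = {1,2,6,11,12,14}
P ∩ ((Q \ R) \ P) = {}
(P ∩ ((Q \ R) \ P)) \ R = {}

{}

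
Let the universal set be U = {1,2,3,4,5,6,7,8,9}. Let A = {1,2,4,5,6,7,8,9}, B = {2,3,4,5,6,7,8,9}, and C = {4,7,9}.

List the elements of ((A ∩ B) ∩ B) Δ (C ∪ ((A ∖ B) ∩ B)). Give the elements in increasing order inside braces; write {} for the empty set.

{2,5,6,8}

A ∩ B = {2,4,5,6,7,8,9}
(A ∩ B) ∩ B = {2,4,5,6,7,8,9}
A ∖ B = {1}
(A ∖ B) ∩ B = {}
C ∪ ((A ∖ B) ∩ B) = {4,7,9}
((A ∩ B) ∩ B) Δ (C ∪ ((A ∖ B) ∩ B)) = {2,5,6,8}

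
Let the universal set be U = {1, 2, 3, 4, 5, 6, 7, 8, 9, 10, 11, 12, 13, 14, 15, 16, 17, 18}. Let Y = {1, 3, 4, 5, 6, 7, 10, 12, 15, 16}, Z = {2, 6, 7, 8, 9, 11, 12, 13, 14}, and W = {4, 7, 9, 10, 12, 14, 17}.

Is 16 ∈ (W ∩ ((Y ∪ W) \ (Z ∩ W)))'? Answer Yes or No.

Yes

16 ∈ Y and 16 ∉ W, so 16 ∈ Y ∪ W
16 ∉ Z and 16 ∉ W, so 16 ∉ Z ∩ W
16 ∈ (Y ∪ W) and 16 ∉ (Z ∩ W), so 16 ∈ (Y ∪ W) \ (Z ∩ W)
16 ∉ W and 16 ∈ ((Y ∪ W) \ (Z ∩ W)), so 16 ∉ W ∩ ((Y ∪ W) \ (Z ∩ W))
16 ∈ (W ∩ ((Y ∪ W) \ (Z ∩ W)))' since 16 ∉ (W ∩ ((Y ∪ W) \ (Z ∩ W)))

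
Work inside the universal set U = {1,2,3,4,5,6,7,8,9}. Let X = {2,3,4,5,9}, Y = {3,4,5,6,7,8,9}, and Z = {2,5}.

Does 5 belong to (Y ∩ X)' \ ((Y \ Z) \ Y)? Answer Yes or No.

5 ∈ Y and 5 ∈ X, so 5 ∈ Y ∩ X
5 ∉ (Y ∩ X)' since 5 ∈ (Y ∩ X)
5 ∈ Y and 5 ∈ Z, so 5 ∉ Y \ Z
5 ∉ (Y \ Z) and 5 ∈ Y, so 5 ∉ (Y \ Z) \ Y
5 ∉ (Y ∩ X)' and 5 ∉ ((Y \ Z) \ Y), so 5 ∉ (Y ∩ X)' \ ((Y \ Z) \ Y)

No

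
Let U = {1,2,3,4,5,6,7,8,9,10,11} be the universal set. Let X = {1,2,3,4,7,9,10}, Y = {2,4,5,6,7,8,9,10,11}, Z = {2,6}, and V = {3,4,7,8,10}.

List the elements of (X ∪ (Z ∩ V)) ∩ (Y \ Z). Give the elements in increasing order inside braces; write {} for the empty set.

Z ∩ V = {}
X ∪ (Z ∩ V) = {1,2,3,4,7,9,10}
Y \ Z = {4,5,7,8,9,10,11}
(X ∪ (Z ∩ V)) ∩ (Y \ Z) = {4,7,9,10}

{4,7,9,10}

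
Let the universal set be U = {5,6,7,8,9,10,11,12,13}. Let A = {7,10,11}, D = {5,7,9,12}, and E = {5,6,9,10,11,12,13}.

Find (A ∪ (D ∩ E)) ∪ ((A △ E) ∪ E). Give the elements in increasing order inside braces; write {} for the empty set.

{5,6,7,9,10,11,12,13}

D ∩ E = {5,9,12}
A ∪ (D ∩ E) = {5,7,9,10,11,12}
A △ E = {5,6,7,9,12,13}
(A △ E) ∪ E = {5,6,7,9,10,11,12,13}
(A ∪ (D ∩ E)) ∪ ((A △ E) ∪ E) = {5,6,7,9,10,11,12,13}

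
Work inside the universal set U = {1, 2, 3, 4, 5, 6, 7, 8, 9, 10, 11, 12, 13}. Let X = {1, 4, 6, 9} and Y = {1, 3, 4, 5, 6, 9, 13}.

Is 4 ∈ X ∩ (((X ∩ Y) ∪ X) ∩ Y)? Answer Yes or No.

Yes

4 ∈ X and 4 ∈ Y, so 4 ∈ X ∩ Y
4 ∈ (X ∩ Y) and 4 ∈ X, so 4 ∈ (X ∩ Y) ∪ X
4 ∈ ((X ∩ Y) ∪ X) and 4 ∈ Y, so 4 ∈ ((X ∩ Y) ∪ X) ∩ Y
4 ∈ X and 4 ∈ (((X ∩ Y) ∪ X) ∩ Y), so 4 ∈ X ∩ (((X ∩ Y) ∪ X) ∩ Y)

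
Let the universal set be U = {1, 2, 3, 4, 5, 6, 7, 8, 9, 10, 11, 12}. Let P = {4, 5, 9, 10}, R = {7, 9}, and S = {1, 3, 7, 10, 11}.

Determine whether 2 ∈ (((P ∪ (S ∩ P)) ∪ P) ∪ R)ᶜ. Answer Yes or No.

2 ∉ S and 2 ∉ P, so 2 ∉ S ∩ P
2 ∉ P and 2 ∉ (S ∩ P), so 2 ∉ P ∪ (S ∩ P)
2 ∉ (P ∪ (S ∩ P)) and 2 ∉ P, so 2 ∉ (P ∪ (S ∩ P)) ∪ P
2 ∉ ((P ∪ (S ∩ P)) ∪ P) and 2 ∉ R, so 2 ∉ ((P ∪ (S ∩ P)) ∪ P) ∪ R
2 ∈ (((P ∪ (S ∩ P)) ∪ P) ∪ R)ᶜ since 2 ∉ (((P ∪ (S ∩ P)) ∪ P) ∪ R)

Yes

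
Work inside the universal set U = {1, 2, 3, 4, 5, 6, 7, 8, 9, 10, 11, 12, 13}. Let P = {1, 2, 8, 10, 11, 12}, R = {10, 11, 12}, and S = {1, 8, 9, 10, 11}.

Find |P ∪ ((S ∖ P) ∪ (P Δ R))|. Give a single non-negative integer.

S ∖ P = {9}
P Δ R = {1, 2, 8}
(S ∖ P) ∪ (P Δ R) = {1, 2, 8, 9}
P ∪ ((S ∖ P) ∪ (P Δ R)) = {1, 2, 8, 9, 10, 11, 12}
|P ∪ ((S ∖ P) ∪ (P Δ R))| = 7

7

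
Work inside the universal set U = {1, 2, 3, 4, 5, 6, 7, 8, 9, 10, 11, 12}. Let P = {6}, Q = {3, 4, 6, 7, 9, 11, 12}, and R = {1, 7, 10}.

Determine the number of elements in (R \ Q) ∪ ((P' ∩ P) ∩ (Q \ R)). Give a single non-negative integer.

R \ Q = {1, 10}
P' = {1, 2, 3, 4, 5, 7, 8, 9, 10, 11, 12}
P' ∩ P = {}
Q \ R = {3, 4, 6, 9, 11, 12}
(P' ∩ P) ∩ (Q \ R) = {}
(R \ Q) ∪ ((P' ∩ P) ∩ (Q \ R)) = {1, 10}
|(R \ Q) ∪ ((P' ∩ P) ∩ (Q \ R))| = 2

2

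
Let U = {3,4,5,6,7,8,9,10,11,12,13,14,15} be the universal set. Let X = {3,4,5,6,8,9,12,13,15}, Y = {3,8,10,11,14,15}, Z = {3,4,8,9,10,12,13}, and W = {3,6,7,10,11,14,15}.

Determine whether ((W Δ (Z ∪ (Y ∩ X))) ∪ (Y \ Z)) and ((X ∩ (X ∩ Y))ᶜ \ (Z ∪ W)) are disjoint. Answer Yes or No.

Yes

Y ∩ X = {3,8,15}
Z ∪ (Y ∩ X) = {3,4,8,9,10,12,13,15}
W Δ (Z ∪ (Y ∩ X)) = {4,6,7,8,9,11,12,13,14}
Y \ Z = {11,14,15}
(W Δ (Z ∪ (Y ∩ X))) ∪ (Y \ Z) = {4,6,7,8,9,11,12,13,14,15}
X ∩ Y = {3,8,15}
X ∩ (X ∩ Y) = {3,8,15}
(X ∩ (X ∩ Y))ᶜ = {4,5,6,7,9,10,11,12,13,14}
Z ∪ W = {3,4,6,7,8,9,10,11,12,13,14,15}
(X ∩ (X ∩ Y))ᶜ \ (Z ∪ W) = {5}
{4,6,7,8,9,11,12,13,14,15} and {5} share no elements.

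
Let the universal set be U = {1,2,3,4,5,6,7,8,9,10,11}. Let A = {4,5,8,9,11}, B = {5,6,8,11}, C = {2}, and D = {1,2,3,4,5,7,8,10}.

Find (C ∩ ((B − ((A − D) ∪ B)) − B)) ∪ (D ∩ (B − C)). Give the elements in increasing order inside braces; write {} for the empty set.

A − D = {9,11}
(A − D) ∪ B = {5,6,8,9,11}
B − ((A − D) ∪ B) = {}
(B − ((A − D) ∪ B)) − B = {}
C ∩ ((B − ((A − D) ∪ B)) − B) = {}
B − C = {5,6,8,11}
D ∩ (B − C) = {5,8}
(C ∩ ((B − ((A − D) ∪ B)) − B)) ∪ (D ∩ (B − C)) = {5,8}

{5,8}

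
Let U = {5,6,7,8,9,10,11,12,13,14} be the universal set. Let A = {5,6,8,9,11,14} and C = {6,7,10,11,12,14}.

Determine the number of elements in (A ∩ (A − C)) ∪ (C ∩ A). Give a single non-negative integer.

6

A − C = {5,8,9}
A ∩ (A − C) = {5,8,9}
C ∩ A = {6,11,14}
(A ∩ (A − C)) ∪ (C ∩ A) = {5,6,8,9,11,14}
|(A ∩ (A − C)) ∪ (C ∩ A)| = 6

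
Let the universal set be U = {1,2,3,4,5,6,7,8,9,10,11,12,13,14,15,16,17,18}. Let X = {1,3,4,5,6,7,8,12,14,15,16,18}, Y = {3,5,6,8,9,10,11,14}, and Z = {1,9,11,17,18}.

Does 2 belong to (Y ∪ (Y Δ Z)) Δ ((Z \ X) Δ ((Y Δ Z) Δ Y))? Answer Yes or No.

2 ∉ Y and 2 ∉ Z, so 2 ∉ Y Δ Z
2 ∉ Y and 2 ∉ (Y Δ Z), so 2 ∉ Y ∪ (Y Δ Z)
2 ∉ Z and 2 ∉ X, so 2 ∉ Z \ X
2 ∉ Y and 2 ∉ Z, so 2 ∉ Y Δ Z
2 ∉ (Y Δ Z) and 2 ∉ Y, so 2 ∉ (Y Δ Z) Δ Y
2 ∉ (Z \ X) and 2 ∉ ((Y Δ Z) Δ Y), so 2 ∉ (Z \ X) Δ ((Y Δ Z) Δ Y)
2 ∉ (Y ∪ (Y Δ Z)) and 2 ∉ ((Z \ X) Δ ((Y Δ Z) Δ Y)), so 2 ∉ (Y ∪ (Y Δ Z)) Δ ((Z \ X) Δ ((Y Δ Z) Δ Y))

No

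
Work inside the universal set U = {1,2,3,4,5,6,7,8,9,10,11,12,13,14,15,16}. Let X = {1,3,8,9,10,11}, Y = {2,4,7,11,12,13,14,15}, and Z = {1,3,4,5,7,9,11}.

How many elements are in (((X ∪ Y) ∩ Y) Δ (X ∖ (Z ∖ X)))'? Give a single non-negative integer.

4

X ∪ Y = {1,2,3,4,7,8,9,10,11,12,13,14,15}
(X ∪ Y) ∩ Y = {2,4,7,11,12,13,14,15}
Z ∖ X = {4,5,7}
X ∖ (Z ∖ X) = {1,3,8,9,10,11}
((X ∪ Y) ∩ Y) Δ (X ∖ (Z ∖ X)) = {1,2,3,4,7,8,9,10,12,13,14,15}
(((X ∪ Y) ∩ Y) Δ (X ∖ (Z ∖ X)))' = {5,6,11,16}
|(((X ∪ Y) ∩ Y) Δ (X ∖ (Z ∖ X)))'| = 4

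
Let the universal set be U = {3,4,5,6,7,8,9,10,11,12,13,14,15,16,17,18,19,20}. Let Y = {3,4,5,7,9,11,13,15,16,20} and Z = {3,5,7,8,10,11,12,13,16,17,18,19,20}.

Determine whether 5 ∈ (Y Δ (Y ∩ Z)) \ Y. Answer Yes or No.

5 ∈ Y and 5 ∈ Z, so 5 ∈ Y ∩ Z
5 ∈ Y and 5 ∈ (Y ∩ Z), so 5 ∉ Y Δ (Y ∩ Z)
5 ∉ (Y Δ (Y ∩ Z)) and 5 ∈ Y, so 5 ∉ (Y Δ (Y ∩ Z)) \ Y

No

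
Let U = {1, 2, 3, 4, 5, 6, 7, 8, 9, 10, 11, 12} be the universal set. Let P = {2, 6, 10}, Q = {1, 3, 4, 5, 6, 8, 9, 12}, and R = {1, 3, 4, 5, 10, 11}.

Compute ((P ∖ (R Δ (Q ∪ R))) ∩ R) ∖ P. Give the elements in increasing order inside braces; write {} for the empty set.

Q ∪ R = {1, 3, 4, 5, 6, 8, 9, 10, 11, 12}
R Δ (Q ∪ R) = {6, 8, 9, 12}
P ∖ (R Δ (Q ∪ R)) = {2, 10}
(P ∖ (R Δ (Q ∪ R))) ∩ R = {10}
((P ∖ (R Δ (Q ∪ R))) ∩ R) ∖ P = {}

{}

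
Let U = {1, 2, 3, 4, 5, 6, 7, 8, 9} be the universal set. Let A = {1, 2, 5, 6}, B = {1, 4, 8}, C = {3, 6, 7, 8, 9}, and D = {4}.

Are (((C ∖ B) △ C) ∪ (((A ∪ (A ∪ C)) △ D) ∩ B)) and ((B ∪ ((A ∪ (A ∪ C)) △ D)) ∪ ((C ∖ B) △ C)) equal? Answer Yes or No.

No

C ∖ B = {3, 6, 7, 9}
(C ∖ B) △ C = {8}
A ∪ C = {1, 2, 3, 5, 6, 7, 8, 9}
A ∪ (A ∪ C) = {1, 2, 3, 5, 6, 7, 8, 9}
(A ∪ (A ∪ C)) △ D = {1, 2, 3, 4, 5, 6, 7, 8, 9}
((A ∪ (A ∪ C)) △ D) ∩ B = {1, 4, 8}
((C ∖ B) △ C) ∪ (((A ∪ (A ∪ C)) △ D) ∩ B) = {1, 4, 8}
B ∪ ((A ∪ (A ∪ C)) △ D) = {1, 2, 3, 4, 5, 6, 7, 8, 9}
(B ∪ ((A ∪ (A ∪ C)) △ D)) ∪ ((C ∖ B) △ C) = {1, 2, 3, 4, 5, 6, 7, 8, 9}
2 ∈ (B ∪ ((A ∪ (A ∪ C)) △ D)) ∪ ((C ∖ B) △ C) but 2 ∉ ((C ∖ B) △ C) ∪ (((A ∪ (A ∪ C)) △ D) ∩ B), so they differ.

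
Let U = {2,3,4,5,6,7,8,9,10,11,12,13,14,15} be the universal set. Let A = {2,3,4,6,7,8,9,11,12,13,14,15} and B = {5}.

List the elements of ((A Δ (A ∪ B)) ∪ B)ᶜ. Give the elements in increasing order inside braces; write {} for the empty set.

A ∪ B = {2,3,4,5,6,7,8,9,11,12,13,14,15}
A Δ (A ∪ B) = {5}
(A Δ (A ∪ B)) ∪ B = {5}
((A Δ (A ∪ B)) ∪ B)ᶜ = {2,3,4,6,7,8,9,10,11,12,13,14,15}

{2,3,4,6,7,8,9,10,11,12,13,14,15}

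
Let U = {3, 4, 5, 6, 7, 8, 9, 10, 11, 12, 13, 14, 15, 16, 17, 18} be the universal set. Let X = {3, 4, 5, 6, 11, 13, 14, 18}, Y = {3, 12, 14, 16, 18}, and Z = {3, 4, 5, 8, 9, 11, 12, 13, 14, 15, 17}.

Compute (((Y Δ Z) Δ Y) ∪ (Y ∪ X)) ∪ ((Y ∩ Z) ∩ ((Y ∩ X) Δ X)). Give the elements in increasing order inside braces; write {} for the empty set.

{3, 4, 5, 6, 8, 9, 11, 12, 13, 14, 15, 16, 17, 18}

Y Δ Z = {4, 5, 8, 9, 11, 13, 15, 16, 17, 18}
(Y Δ Z) Δ Y = {3, 4, 5, 8, 9, 11, 12, 13, 14, 15, 17}
Y ∪ X = {3, 4, 5, 6, 11, 12, 13, 14, 16, 18}
((Y Δ Z) Δ Y) ∪ (Y ∪ X) = {3, 4, 5, 6, 8, 9, 11, 12, 13, 14, 15, 16, 17, 18}
Y ∩ Z = {3, 12, 14}
Y ∩ X = {3, 14, 18}
(Y ∩ X) Δ X = {4, 5, 6, 11, 13}
(Y ∩ Z) ∩ ((Y ∩ X) Δ X) = {}
(((Y Δ Z) Δ Y) ∪ (Y ∪ X)) ∪ ((Y ∩ Z) ∩ ((Y ∩ X) Δ X)) = {3, 4, 5, 6, 8, 9, 11, 12, 13, 14, 15, 16, 17, 18}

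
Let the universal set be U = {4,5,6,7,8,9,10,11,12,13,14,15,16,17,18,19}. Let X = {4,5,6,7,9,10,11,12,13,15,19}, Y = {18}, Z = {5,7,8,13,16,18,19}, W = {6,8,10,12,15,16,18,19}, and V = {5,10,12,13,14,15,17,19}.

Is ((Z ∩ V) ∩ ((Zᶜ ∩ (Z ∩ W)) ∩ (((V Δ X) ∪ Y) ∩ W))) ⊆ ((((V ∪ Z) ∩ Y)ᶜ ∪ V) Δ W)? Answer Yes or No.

Yes

Z ∩ V = {5,13,19}
Zᶜ = {4,6,9,10,11,12,14,15,17}
Z ∩ W = {8,16,18,19}
Zᶜ ∩ (Z ∩ W) = {}
V Δ X = {4,6,7,9,11,14,17}
(V Δ X) ∪ Y = {4,6,7,9,11,14,17,18}
((V Δ X) ∪ Y) ∩ W = {6,18}
(Zᶜ ∩ (Z ∩ W)) ∩ (((V Δ X) ∪ Y) ∩ W) = {}
(Z ∩ V) ∩ ((Zᶜ ∩ (Z ∩ W)) ∩ (((V Δ X) ∪ Y) ∩ W)) = {}
V ∪ Z = {5,7,8,10,12,13,14,15,16,17,18,19}
(V ∪ Z) ∩ Y = {18}
((V ∪ Z) ∩ Y)ᶜ = {4,5,6,7,8,9,10,11,12,13,14,15,16,17,19}
((V ∪ Z) ∩ Y)ᶜ ∪ V = {4,5,6,7,8,9,10,11,12,13,14,15,16,17,19}
(((V ∪ Z) ∩ Y)ᶜ ∪ V) Δ W = {4,5,7,9,11,13,14,17,18}
Every element of {} is in {4,5,7,9,11,13,14,17,18}, so (Z ∩ V) ∩ ((Zᶜ ∩ (Z ∩ W)) ∩ (((V Δ X) ∪ Y) ∩ W)) ⊆ (((V ∪ Z) ∩ Y)ᶜ ∪ V) Δ W.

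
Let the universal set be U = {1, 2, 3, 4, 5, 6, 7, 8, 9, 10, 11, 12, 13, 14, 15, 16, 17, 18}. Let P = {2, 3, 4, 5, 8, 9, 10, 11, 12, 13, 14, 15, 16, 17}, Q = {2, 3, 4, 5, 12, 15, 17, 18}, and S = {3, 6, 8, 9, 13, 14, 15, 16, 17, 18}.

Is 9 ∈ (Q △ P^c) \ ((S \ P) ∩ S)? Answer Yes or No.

No

9 ∈ P, so 9 ∉ P^c
9 ∉ Q and 9 ∉ P^c, so 9 ∉ Q △ P^c
9 ∈ S and 9 ∈ P, so 9 ∉ S \ P
9 ∉ (S \ P) and 9 ∈ S, so 9 ∉ (S \ P) ∩ S
9 ∉ (Q △ P^c) and 9 ∉ ((S \ P) ∩ S), so 9 ∉ (Q △ P^c) \ ((S \ P) ∩ S)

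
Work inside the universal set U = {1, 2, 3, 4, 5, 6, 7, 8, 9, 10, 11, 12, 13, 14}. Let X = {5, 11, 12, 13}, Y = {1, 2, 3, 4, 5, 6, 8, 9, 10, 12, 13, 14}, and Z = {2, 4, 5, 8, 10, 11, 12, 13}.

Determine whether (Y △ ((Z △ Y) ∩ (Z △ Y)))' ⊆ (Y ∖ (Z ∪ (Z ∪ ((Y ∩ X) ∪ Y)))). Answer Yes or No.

No

Z △ Y = {1, 3, 6, 9, 11, 14}
(Z △ Y) ∩ (Z △ Y) = {1, 3, 6, 9, 11, 14}
Y △ ((Z △ Y) ∩ (Z △ Y)) = {2, 4, 5, 8, 10, 11, 12, 13}
(Y △ ((Z △ Y) ∩ (Z △ Y)))' = {1, 3, 6, 7, 9, 14}
Y ∩ X = {5, 12, 13}
(Y ∩ X) ∪ Y = {1, 2, 3, 4, 5, 6, 8, 9, 10, 12, 13, 14}
Z ∪ ((Y ∩ X) ∪ Y) = {1, 2, 3, 4, 5, 6, 8, 9, 10, 11, 12, 13, 14}
Z ∪ (Z ∪ ((Y ∩ X) ∪ Y)) = {1, 2, 3, 4, 5, 6, 8, 9, 10, 11, 12, 13, 14}
Y ∖ (Z ∪ (Z ∪ ((Y ∩ X) ∪ Y))) = {}
1 ∈ (Y △ ((Z △ Y) ∩ (Z △ Y)))' but 1 ∉ Y ∖ (Z ∪ (Z ∪ ((Y ∩ X) ∪ Y))), so the inclusion fails.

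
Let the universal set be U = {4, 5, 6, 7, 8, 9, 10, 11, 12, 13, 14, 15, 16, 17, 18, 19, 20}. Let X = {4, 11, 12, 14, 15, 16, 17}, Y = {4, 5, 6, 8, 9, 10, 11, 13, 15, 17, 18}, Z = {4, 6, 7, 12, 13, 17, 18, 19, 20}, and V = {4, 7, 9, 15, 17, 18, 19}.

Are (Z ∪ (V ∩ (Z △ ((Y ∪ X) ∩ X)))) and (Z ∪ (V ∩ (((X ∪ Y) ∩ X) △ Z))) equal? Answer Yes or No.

Yes

Y ∪ X = {4, 5, 6, 8, 9, 10, 11, 12, 13, 14, 15, 16, 17, 18}
(Y ∪ X) ∩ X = {4, 11, 12, 14, 15, 16, 17}
Z △ ((Y ∪ X) ∩ X) = {6, 7, 11, 13, 14, 15, 16, 18, 19, 20}
V ∩ (Z △ ((Y ∪ X) ∩ X)) = {7, 15, 18, 19}
Z ∪ (V ∩ (Z △ ((Y ∪ X) ∩ X))) = {4, 6, 7, 12, 13, 15, 17, 18, 19, 20}
X ∪ Y = {4, 5, 6, 8, 9, 10, 11, 12, 13, 14, 15, 16, 17, 18}
(X ∪ Y) ∩ X = {4, 11, 12, 14, 15, 16, 17}
((X ∪ Y) ∩ X) △ Z = {6, 7, 11, 13, 14, 15, 16, 18, 19, 20}
V ∩ (((X ∪ Y) ∩ X) △ Z) = {7, 15, 18, 19}
Z ∪ (V ∩ (((X ∪ Y) ∩ X) △ Z)) = {4, 6, 7, 12, 13, 15, 17, 18, 19, 20}
Both equal {4, 6, 7, 12, 13, 15, 17, 18, 19, 20}, so Z ∪ (V ∩ (Z △ ((Y ∪ X) ∩ X))) = Z ∪ (V ∩ (((X ∪ Y) ∩ X) △ Z)).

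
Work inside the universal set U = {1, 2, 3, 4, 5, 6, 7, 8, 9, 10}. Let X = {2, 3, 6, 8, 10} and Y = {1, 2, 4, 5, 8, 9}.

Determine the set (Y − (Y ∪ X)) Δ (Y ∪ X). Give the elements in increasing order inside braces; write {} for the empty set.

{1, 2, 3, 4, 5, 6, 8, 9, 10}

Y ∪ X = {1, 2, 3, 4, 5, 6, 8, 9, 10}
Y − (Y ∪ X) = {}
(Y − (Y ∪ X)) Δ (Y ∪ X) = {1, 2, 3, 4, 5, 6, 8, 9, 10}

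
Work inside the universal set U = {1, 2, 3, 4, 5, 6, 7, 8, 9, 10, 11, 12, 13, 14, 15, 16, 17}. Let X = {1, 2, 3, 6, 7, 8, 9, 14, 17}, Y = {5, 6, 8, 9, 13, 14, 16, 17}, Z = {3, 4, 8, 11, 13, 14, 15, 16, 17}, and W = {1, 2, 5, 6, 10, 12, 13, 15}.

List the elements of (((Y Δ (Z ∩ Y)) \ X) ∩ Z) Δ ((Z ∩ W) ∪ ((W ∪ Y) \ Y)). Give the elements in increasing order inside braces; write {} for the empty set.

{1, 2, 10, 12, 13, 15}

Z ∩ Y = {8, 13, 14, 16, 17}
Y Δ (Z ∩ Y) = {5, 6, 9}
(Y Δ (Z ∩ Y)) \ X = {5}
((Y Δ (Z ∩ Y)) \ X) ∩ Z = {}
Z ∩ W = {13, 15}
W ∪ Y = {1, 2, 5, 6, 8, 9, 10, 12, 13, 14, 15, 16, 17}
(W ∪ Y) \ Y = {1, 2, 10, 12, 15}
(Z ∩ W) ∪ ((W ∪ Y) \ Y) = {1, 2, 10, 12, 13, 15}
(((Y Δ (Z ∩ Y)) \ X) ∩ Z) Δ ((Z ∩ W) ∪ ((W ∪ Y) \ Y)) = {1, 2, 10, 12, 13, 15}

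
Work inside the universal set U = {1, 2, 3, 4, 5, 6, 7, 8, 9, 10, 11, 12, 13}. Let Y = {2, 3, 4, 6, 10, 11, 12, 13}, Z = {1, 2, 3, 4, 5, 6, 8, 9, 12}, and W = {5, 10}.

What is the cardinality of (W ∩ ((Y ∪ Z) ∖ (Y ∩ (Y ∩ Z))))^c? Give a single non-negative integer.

11

Y ∪ Z = {1, 2, 3, 4, 5, 6, 8, 9, 10, 11, 12, 13}
Y ∩ Z = {2, 3, 4, 6, 12}
Y ∩ (Y ∩ Z) = {2, 3, 4, 6, 12}
(Y ∪ Z) ∖ (Y ∩ (Y ∩ Z)) = {1, 5, 8, 9, 10, 11, 13}
W ∩ ((Y ∪ Z) ∖ (Y ∩ (Y ∩ Z))) = {5, 10}
(W ∩ ((Y ∪ Z) ∖ (Y ∩ (Y ∩ Z))))^c = {1, 2, 3, 4, 6, 7, 8, 9, 11, 12, 13}
|(W ∩ ((Y ∪ Z) ∖ (Y ∩ (Y ∩ Z))))^c| = 11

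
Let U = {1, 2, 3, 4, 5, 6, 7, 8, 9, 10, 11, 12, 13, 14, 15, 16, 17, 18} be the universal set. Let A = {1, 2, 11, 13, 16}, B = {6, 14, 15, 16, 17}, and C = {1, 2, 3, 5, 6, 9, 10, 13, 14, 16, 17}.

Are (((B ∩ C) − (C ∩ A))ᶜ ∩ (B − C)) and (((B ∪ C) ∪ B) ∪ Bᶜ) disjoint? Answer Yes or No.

No

B ∩ C = {6, 14, 16, 17}
C ∩ A = {1, 2, 13, 16}
(B ∩ C) − (C ∩ A) = {6, 14, 17}
((B ∩ C) − (C ∩ A))ᶜ = {1, 2, 3, 4, 5, 7, 8, 9, 10, 11, 12, 13, 15, 16, 18}
B − C = {15}
((B ∩ C) − (C ∩ A))ᶜ ∩ (B − C) = {15}
B ∪ C = {1, 2, 3, 5, 6, 9, 10, 13, 14, 15, 16, 17}
(B ∪ C) ∪ B = {1, 2, 3, 5, 6, 9, 10, 13, 14, 15, 16, 17}
Bᶜ = {1, 2, 3, 4, 5, 7, 8, 9, 10, 11, 12, 13, 18}
((B ∪ C) ∪ B) ∪ Bᶜ = {1, 2, 3, 4, 5, 6, 7, 8, 9, 10, 11, 12, 13, 14, 15, 16, 17, 18}
15 lies in both, so they are not disjoint.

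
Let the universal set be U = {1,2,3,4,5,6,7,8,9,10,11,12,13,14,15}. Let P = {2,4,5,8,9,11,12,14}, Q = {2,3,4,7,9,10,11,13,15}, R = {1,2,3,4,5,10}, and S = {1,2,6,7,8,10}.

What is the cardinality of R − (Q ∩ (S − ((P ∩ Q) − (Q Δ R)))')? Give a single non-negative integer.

3

P ∩ Q = {2,4,9,11}
Q Δ R = {1,5,7,9,11,13,15}
(P ∩ Q) − (Q Δ R) = {2,4}
S − ((P ∩ Q) − (Q Δ R)) = {1,6,7,8,10}
(S − ((P ∩ Q) − (Q Δ R)))' = {2,3,4,5,9,11,12,13,14,15}
Q ∩ (S − ((P ∩ Q) − (Q Δ R)))' = {2,3,4,9,11,13,15}
R − (Q ∩ (S − ((P ∩ Q) − (Q Δ R)))') = {1,5,10}
|R − (Q ∩ (S − ((P ∩ Q) − (Q Δ R)))')| = 3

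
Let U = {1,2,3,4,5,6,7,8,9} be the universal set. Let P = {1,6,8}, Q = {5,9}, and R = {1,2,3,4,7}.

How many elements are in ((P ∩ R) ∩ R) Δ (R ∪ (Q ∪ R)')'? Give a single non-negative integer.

P ∩ R = {1}
(P ∩ R) ∩ R = {1}
Q ∪ R = {1,2,3,4,5,7,9}
(Q ∪ R)' = {6,8}
R ∪ (Q ∪ R)' = {1,2,3,4,6,7,8}
(R ∪ (Q ∪ R)')' = {5,9}
((P ∩ R) ∩ R) Δ (R ∪ (Q ∪ R)')' = {1,5,9}
|((P ∩ R) ∩ R) Δ (R ∪ (Q ∪ R)')'| = 3

3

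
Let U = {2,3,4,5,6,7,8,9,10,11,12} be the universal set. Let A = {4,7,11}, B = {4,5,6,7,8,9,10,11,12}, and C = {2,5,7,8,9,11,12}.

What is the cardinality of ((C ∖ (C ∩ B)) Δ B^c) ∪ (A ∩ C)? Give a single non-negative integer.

C ∩ B = {5,7,8,9,11,12}
C ∖ (C ∩ B) = {2}
B^c = {2,3}
(C ∖ (C ∩ B)) Δ B^c = {3}
A ∩ C = {7,11}
((C ∖ (C ∩ B)) Δ B^c) ∪ (A ∩ C) = {3,7,11}
|((C ∖ (C ∩ B)) Δ B^c) ∪ (A ∩ C)| = 3

3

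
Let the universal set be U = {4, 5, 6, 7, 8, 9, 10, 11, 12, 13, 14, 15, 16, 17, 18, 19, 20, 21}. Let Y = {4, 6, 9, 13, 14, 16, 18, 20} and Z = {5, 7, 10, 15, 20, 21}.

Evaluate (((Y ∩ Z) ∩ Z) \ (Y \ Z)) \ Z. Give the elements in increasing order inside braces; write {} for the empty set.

{}

Y ∩ Z = {20}
(Y ∩ Z) ∩ Z = {20}
Y \ Z = {4, 6, 9, 13, 14, 16, 18}
((Y ∩ Z) ∩ Z) \ (Y \ Z) = {20}
(((Y ∩ Z) ∩ Z) \ (Y \ Z)) \ Z = {}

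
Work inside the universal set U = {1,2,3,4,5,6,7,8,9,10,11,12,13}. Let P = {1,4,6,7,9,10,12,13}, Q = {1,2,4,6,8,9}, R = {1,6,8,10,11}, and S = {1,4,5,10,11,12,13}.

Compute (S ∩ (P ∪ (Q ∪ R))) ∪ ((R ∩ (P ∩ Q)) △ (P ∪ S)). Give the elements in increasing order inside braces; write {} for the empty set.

Q ∪ R = {1,2,4,6,8,9,10,11}
P ∪ (Q ∪ R) = {1,2,4,6,7,8,9,10,11,12,13}
S ∩ (P ∪ (Q ∪ R)) = {1,4,10,11,12,13}
P ∩ Q = {1,4,6,9}
R ∩ (P ∩ Q) = {1,6}
P ∪ S = {1,4,5,6,7,9,10,11,12,13}
(R ∩ (P ∩ Q)) △ (P ∪ S) = {4,5,7,9,10,11,12,13}
(S ∩ (P ∪ (Q ∪ R))) ∪ ((R ∩ (P ∩ Q)) △ (P ∪ S)) = {1,4,5,7,9,10,11,12,13}

{1,4,5,7,9,10,11,12,13}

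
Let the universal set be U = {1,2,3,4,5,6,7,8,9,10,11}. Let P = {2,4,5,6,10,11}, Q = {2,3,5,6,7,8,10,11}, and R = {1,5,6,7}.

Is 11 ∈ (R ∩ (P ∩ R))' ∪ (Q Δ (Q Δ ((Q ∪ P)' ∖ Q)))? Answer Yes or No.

11 ∈ P and 11 ∉ R, so 11 ∉ P ∩ R
11 ∉ R and 11 ∉ (P ∩ R), so 11 ∉ R ∩ (P ∩ R)
11 ∈ (R ∩ (P ∩ R))' since 11 ∉ (R ∩ (P ∩ R))
11 ∈ Q and 11 ∈ P, so 11 ∈ Q ∪ P
11 ∉ (Q ∪ P)' since 11 ∈ (Q ∪ P)
11 ∉ (Q ∪ P)' and 11 ∈ Q, so 11 ∉ (Q ∪ P)' ∖ Q
11 ∈ Q and 11 ∉ ((Q ∪ P)' ∖ Q), so 11 ∈ Q Δ ((Q ∪ P)' ∖ Q)
11 ∈ Q and 11 ∈ (Q Δ ((Q ∪ P)' ∖ Q)), so 11 ∉ Q Δ (Q Δ ((Q ∪ P)' ∖ Q))
11 ∈ (R ∩ (P ∩ R))' and 11 ∉ (Q Δ (Q Δ ((Q ∪ P)' ∖ Q))), so 11 ∈ (R ∩ (P ∩ R))' ∪ (Q Δ (Q Δ ((Q ∪ P)' ∖ Q)))

Yes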